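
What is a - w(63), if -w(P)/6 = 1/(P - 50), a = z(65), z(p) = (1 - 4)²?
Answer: 123/13 ≈ 9.4615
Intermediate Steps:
z(p) = 9 (z(p) = (-3)² = 9)
a = 9
w(P) = -6/(-50 + P) (w(P) = -6/(P - 50) = -6/(-50 + P))
a - w(63) = 9 - (-6)/(-50 + 63) = 9 - (-6)/13 = 9 - 1*(-6/13) = 9 + 6/13 = 123/13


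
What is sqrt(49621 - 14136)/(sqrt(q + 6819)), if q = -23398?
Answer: -I*sqrt(588305815)/16579 ≈ -1.463*I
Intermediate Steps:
sqrt(49621 - 14136)/(sqrt(q + 6819)) = sqrt(49621 - 14136)/(sqrt(-23398 + 6819)) = sqrt(35485)/(sqrt(-16579)) = sqrt(35485)/((I*sqrt(16579))) = sqrt(35485)*(-I*sqrt(16579)/16579) = -I*sqrt(588305815)/16579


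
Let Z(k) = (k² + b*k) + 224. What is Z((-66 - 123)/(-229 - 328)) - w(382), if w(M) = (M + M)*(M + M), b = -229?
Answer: -181045676324/310249 ≈ -5.8355e+5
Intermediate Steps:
w(M) = 4*M² (w(M) = (2*M)*(2*M) = 4*M²)
Z(k) = 224 + k² - 229*k (Z(k) = (k² - 229*k) + 224 = 224 + k² - 229*k)
Z((-66 - 123)/(-229 - 328)) - w(382) = (224 + ((-66 - 123)/(-229 - 328))² - 229*(-66 - 123)/(-229 - 328)) - 4*382² = (224 + (-189/(-557))² - (-43281)/(-557)) - 4*145924 = (224 + (-189*(-1/557))² - (-43281)*(-1)/557) - 1*583696 = (224 + (189/557)² - 229*189/557) - 583696 = (224 + 35721/310249 - 43281/557) - 583696 = 45423980/310249 - 583696 = -181045676324/310249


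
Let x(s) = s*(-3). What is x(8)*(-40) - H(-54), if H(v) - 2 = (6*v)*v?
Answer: -16538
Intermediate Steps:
x(s) = -3*s
H(v) = 2 + 6*v² (H(v) = 2 + (6*v)*v = 2 + 6*v²)
x(8)*(-40) - H(-54) = -3*8*(-40) - (2 + 6*(-54)²) = -24*(-40) - (2 + 6*2916) = 960 - (2 + 17496) = 960 - 1*17498 = 960 - 17498 = -16538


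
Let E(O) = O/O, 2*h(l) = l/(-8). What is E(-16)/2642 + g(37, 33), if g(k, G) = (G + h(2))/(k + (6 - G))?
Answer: 347463/105680 ≈ 3.2879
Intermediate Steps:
h(l) = -l/16 (h(l) = (l/(-8))/2 = (l*(-⅛))/2 = (-l/8)/2 = -l/16)
E(O) = 1
g(k, G) = (-⅛ + G)/(6 + k - G) (g(k, G) = (G - 1/16*2)/(k + (6 - G)) = (G - ⅛)/(6 + k - G) = (-⅛ + G)/(6 + k - G))
E(-16)/2642 + g(37, 33) = 1/2642 + (-⅛ + 33)/(6 + 37 - 1*33) = 1*(1/2642) + (263/8)/(6 + 37 - 33) = 1/2642 + (263/8)/10 = 1/2642 + (⅒)*(263/8) = 1/2642 + 263/80 = 347463/105680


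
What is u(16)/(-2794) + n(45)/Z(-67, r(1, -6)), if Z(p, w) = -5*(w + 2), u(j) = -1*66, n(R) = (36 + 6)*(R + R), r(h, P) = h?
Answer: -32001/127 ≈ -251.98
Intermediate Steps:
n(R) = 84*R (n(R) = 42*(2*R) = 84*R)
u(j) = -66
Z(p, w) = -10 - 5*w (Z(p, w) = -5*(2 + w) = -10 - 5*w)
u(16)/(-2794) + n(45)/Z(-67, r(1, -6)) = -66/(-2794) + (84*45)/(-10 - 5*1) = -66*(-1/2794) + 3780/(-10 - 5) = 3/127 + 3780/(-15) = 3/127 + 3780*(-1/15) = 3/127 - 252 = -32001/127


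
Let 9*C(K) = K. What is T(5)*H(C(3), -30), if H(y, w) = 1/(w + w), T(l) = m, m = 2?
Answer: -1/30 ≈ -0.033333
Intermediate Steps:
T(l) = 2
C(K) = K/9
H(y, w) = 1/(2*w)
T(5)*H(C(3), -30) = 2*((½)/(-30)) = 2*((½)*(-1/30)) = 2*(-1/60) = -1/30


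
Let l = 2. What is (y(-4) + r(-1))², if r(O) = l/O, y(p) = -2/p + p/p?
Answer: ¼ ≈ 0.25000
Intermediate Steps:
y(p) = 1 - 2/p (y(p) = -2/p + 1 = 1 - 2/p)
r(O) = 2/O
(y(-4) + r(-1))² = ((-2 - 4)/(-4) + 2/(-1))² = (-¼*(-6) + 2*(-1))² = (3/2 - 2)² = (-½)² = ¼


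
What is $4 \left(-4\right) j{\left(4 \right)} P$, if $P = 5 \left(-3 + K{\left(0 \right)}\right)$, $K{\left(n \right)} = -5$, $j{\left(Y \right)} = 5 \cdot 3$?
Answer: $9600$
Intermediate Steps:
$j{\left(Y \right)} = 15$
$P = -40$ ($P = 5 \left(-3 - 5\right) = 5 \left(-8\right) = -40$)
$4 \left(-4\right) j{\left(4 \right)} P = 4 \left(-4\right) 15 \left(-40\right) = \left(-16\right) 15 \left(-40\right) = \left(-240\right) \left(-40\right) = 9600$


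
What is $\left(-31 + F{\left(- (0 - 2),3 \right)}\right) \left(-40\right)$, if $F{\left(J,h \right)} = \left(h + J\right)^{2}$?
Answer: $240$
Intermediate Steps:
$F{\left(J,h \right)} = \left(J + h\right)^{2}$
$\left(-31 + F{\left(- (0 - 2),3 \right)}\right) \left(-40\right) = \left(-31 + \left(- (0 - 2) + 3\right)^{2}\right) \left(-40\right) = \left(-31 + \left(\left(-1\right) \left(-2\right) + 3\right)^{2}\right) \left(-40\right) = \left(-31 + \left(2 + 3\right)^{2}\right) \left(-40\right) = \left(-31 + 5^{2}\right) \left(-40\right) = \left(-31 + 25\right) \left(-40\right) = \left(-6\right) \left(-40\right) = 240$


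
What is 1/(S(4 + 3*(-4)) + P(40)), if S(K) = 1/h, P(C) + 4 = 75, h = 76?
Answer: 76/5397 ≈ 0.014082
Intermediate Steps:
P(C) = 71 (P(C) = -4 + 75 = 71)
S(K) = 1/76
1/(S(4 + 3*(-4)) + P(40)) = 1/(1/76 + 71) = 1/(5397/76) = 76/5397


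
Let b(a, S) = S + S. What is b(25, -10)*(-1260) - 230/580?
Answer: 1461577/58 ≈ 25200.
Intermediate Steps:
b(a, S) = 2*S
b(25, -10)*(-1260) - 230/580 = (2*(-10))*(-1260) - 230/580 = -20*(-1260) - 230*1/580 = 25200 - 23/58 = 1461577/58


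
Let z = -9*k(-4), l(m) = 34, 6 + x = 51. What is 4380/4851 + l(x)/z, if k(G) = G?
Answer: 17923/9702 ≈ 1.8474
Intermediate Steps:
x = 45 (x = -6 + 51 = 45)
z = 36 (z = -9*(-4) = 36)
4380/4851 + l(x)/z = 4380/4851 + 34/36 = 4380*(1/4851) + 34*(1/36) = 1460/1617 + 17/18 = 17923/9702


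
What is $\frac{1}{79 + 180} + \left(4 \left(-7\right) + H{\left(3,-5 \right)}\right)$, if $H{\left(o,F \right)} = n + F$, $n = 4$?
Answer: $- \frac{7510}{259} \approx -28.996$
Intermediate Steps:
$H{\left(o,F \right)} = 4 + F$
$\frac{1}{79 + 180} + \left(4 \left(-7\right) + H{\left(3,-5 \right)}\right) = \frac{1}{79 + 180} + \left(4 \left(-7\right) + \left(4 - 5\right)\right) = \frac{1}{259} - 29 = - \frac{7510}{259}$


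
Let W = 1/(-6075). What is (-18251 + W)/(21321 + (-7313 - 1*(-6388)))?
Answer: -55437413/61952850 ≈ -0.89483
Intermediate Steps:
W = -1/6075 ≈ -0.00016461
(-18251 + W)/(21321 + (-7313 - 1*(-6388))) = (-18251 - 1/6075)/(21321 + (-7313 - 1*(-6388))) = -110874826/(6075*(21321 + (-7313 + 6388))) = -110874826/(6075*(21321 - 925)) = -110874826/6075/20396 = -110874826/6075*1/20396 = -55437413/61952850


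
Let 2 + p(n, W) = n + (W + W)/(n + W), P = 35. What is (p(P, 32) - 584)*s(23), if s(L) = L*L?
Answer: -19495237/67 ≈ -2.9097e+5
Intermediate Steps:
s(L) = L²
p(n, W) = -2 + n + 2*W/(W + n) (p(n, W) = -2 + (n + (W + W)/(n + W)) = -2 + (n + (2*W)/(W + n)) = -2 + (n + 2*W/(W + n)) = -2 + n + 2*W/(W + n))
(p(P, 32) - 584)*s(23) = (35*(-2 + 32 + 35)/(32 + 35) - 584)*23² = (35*65/67 - 584)*529 = (35*(1/67)*65 - 584)*529 = (2275/67 - 584)*529 = -36853/67*529 = -19495237/67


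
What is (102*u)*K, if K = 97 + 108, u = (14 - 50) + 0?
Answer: -752760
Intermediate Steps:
u = -36 (u = -36 + 0 = -36)
K = 205
(102*u)*K = (102*(-36))*205 = -3672*205 = -752760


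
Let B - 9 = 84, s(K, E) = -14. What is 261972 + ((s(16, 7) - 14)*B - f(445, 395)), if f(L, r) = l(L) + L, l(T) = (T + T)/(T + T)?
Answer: 258922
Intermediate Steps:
B = 93 (B = 9 + 84 = 93)
l(T) = 1 (l(T) = (2*T)/((2*T)) = (2*T)*(1/(2*T)) = 1)
f(L, r) = 1 + L
261972 + ((s(16, 7) - 14)*B - f(445, 395)) = 261972 + ((-14 - 14)*93 - (1 + 445)) = 261972 + (-28*93 - 1*446) = 261972 + (-2604 - 446) = 261972 - 3050 = 258922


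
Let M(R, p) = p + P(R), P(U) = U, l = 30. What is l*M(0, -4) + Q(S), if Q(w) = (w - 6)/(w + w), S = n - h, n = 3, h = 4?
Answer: -233/2 ≈ -116.50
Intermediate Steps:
M(R, p) = R + p (M(R, p) = p + R = R + p)
S = -1 (S = 3 - 1*4 = 3 - 4 = -1)
Q(w) = (-6 + w)/(2*w) (Q(w) = (-6 + w)/((2*w)) = (-6 + w)*(1/(2*w)) = (-6 + w)/(2*w))
l*M(0, -4) + Q(S) = 30*(0 - 4) + (½)*(-6 - 1)/(-1) = 30*(-4) + (½)*(-1)*(-7) = -120 + 7/2 = -233/2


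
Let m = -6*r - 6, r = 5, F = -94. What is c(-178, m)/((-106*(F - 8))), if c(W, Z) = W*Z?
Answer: 534/901 ≈ 0.59268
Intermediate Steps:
m = -36 (m = -6*5 - 6 = -30 - 6 = -36)
c(-178, m)/((-106*(F - 8))) = (-178*(-36))/((-106*(-94 - 8))) = 6408/((-106*(-102))) = 6408/10812 = 6408*(1/10812) = 534/901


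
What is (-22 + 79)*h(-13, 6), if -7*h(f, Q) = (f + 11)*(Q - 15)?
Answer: -1026/7 ≈ -146.57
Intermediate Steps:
h(f, Q) = -(-15 + Q)*(11 + f)/7 (h(f, Q) = -(f + 11)*(Q - 15)/7 = -(11 + f)*(-15 + Q)/7 = -(-15 + Q)*(11 + f)/7)
(-22 + 79)*h(-13, 6) = (-22 + 79)*(165/7 - 11/7*6 + (15/7)*(-13) - 1/7*6*(-13)) = 57*(165/7 - 66/7 - 195/7 + 78/7) = 57*(-18/7) = -1026/7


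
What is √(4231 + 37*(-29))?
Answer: √3158 ≈ 56.196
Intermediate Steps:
√(4231 + 37*(-29)) = √(4231 - 1073) = √3158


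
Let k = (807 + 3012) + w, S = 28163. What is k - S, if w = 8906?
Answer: -15438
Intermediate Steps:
k = 12725 (k = (807 + 3012) + 8906 = 3819 + 8906 = 12725)
k - S = 12725 - 1*28163 = 12725 - 28163 = -15438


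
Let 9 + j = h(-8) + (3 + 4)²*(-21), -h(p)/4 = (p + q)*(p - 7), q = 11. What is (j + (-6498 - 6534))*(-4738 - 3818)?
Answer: 118842840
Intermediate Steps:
h(p) = -4*(-7 + p)*(11 + p) (h(p) = -4*(p + 11)*(p - 7) = -4*(11 + p)*(-7 + p) = -4*(-7 + p)*(11 + p))
j = -858 (j = -9 + ((308 - 16*(-8) - 4*(-8)²) + (3 + 4)²*(-21)) = -9 + ((308 + 128 - 4*64) + 7²*(-21)) = -9 + ((308 + 128 - 256) + 49*(-21)) = -9 + (180 - 1029) = -9 - 849 = -858)
(j + (-6498 - 6534))*(-4738 - 3818) = (-858 + (-6498 - 6534))*(-4738 - 3818) = (-858 - 13032)*(-8556) = -13890*(-8556) = 118842840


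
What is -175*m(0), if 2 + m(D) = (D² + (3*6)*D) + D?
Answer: 350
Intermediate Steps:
m(D) = -2 + D² + 19*D (m(D) = -2 + ((D² + (3*6)*D) + D) = -2 + ((D² + 18*D) + D) = -2 + (D² + 19*D) = -2 + D² + 19*D)
-175*m(0) = -175*(-2 + 0² + 19*0) = -175*(-2 + 0 + 0) = -175*(-2) = 350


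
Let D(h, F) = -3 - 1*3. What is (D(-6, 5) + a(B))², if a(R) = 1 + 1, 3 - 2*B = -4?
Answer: 16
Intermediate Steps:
B = 7/2 (B = 3/2 - ½*(-4) = 3/2 + 2 = 7/2 ≈ 3.5000)
a(R) = 2
D(h, F) = -6 (D(h, F) = -3 - 3 = -6)
(D(-6, 5) + a(B))² = (-6 + 2)² = (-4)² = 16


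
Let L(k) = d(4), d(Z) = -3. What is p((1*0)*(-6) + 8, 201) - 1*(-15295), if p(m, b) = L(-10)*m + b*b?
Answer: 55672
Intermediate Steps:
L(k) = -3
p(m, b) = b² - 3*m (p(m, b) = -3*m + b*b = -3*m + b² = b² - 3*m)
p((1*0)*(-6) + 8, 201) - 1*(-15295) = (201² - 3*((1*0)*(-6) + 8)) - 1*(-15295) = (40401 - 3*(0*(-6) + 8)) + 15295 = (40401 - 3*(0 + 8)) + 15295 = (40401 - 3*8) + 15295 = (40401 - 24) + 15295 = 40377 + 15295 = 55672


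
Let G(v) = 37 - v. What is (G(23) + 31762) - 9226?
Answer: 22550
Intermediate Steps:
(G(23) + 31762) - 9226 = ((37 - 1*23) + 31762) - 9226 = ((37 - 23) + 31762) - 9226 = (14 + 31762) - 9226 = 31776 - 9226 = 22550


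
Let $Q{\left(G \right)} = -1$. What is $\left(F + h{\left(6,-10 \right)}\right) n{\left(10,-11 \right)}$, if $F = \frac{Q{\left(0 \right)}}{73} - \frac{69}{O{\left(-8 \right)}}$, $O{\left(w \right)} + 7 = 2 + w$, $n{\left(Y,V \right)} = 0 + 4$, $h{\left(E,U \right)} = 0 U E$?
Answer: $\frac{20096}{949} \approx 21.176$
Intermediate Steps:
$h{\left(E,U \right)} = 0$ ($h{\left(E,U \right)} = 0 E = 0$)
$n{\left(Y,V \right)} = 4$
$O{\left(w \right)} = -5 + w$ ($O{\left(w \right)} = -7 + \left(2 + w\right) = -5 + w$)
$F = \frac{5024}{949}$ ($F = - \frac{1}{73} - \frac{69}{-5 - 8} = \left(-1\right) \frac{1}{73} - \frac{69}{-13} = - \frac{1}{73} - - \frac{69}{13} = - \frac{1}{73} + \frac{69}{13} = \frac{5024}{949} \approx 5.294$)
$\left(F + h{\left(6,-10 \right)}\right) n{\left(10,-11 \right)} = \left(\frac{5024}{949} + 0\right) 4 = \frac{5024}{949} \cdot 4 = \frac{20096}{949}$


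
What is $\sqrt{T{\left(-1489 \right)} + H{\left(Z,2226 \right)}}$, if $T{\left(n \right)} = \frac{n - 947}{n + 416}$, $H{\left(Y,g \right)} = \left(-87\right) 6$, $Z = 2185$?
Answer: $\frac{i \sqrt{711510}}{37} \approx 22.798 i$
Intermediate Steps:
$H{\left(Y,g \right)} = -522$
$T{\left(n \right)} = \frac{-947 + n}{416 + n}$
$\sqrt{T{\left(-1489 \right)} + H{\left(Z,2226 \right)}} = \sqrt{\frac{-947 - 1489}{416 - 1489} - 522} = \sqrt{\frac{1}{-1073} \left(-2436\right) - 522} = \sqrt{\left(- \frac{1}{1073}\right) \left(-2436\right) - 522} = \sqrt{\frac{84}{37} - 522} = \sqrt{- \frac{19230}{37}} = \frac{i \sqrt{711510}}{37}$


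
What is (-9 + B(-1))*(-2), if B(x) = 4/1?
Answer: 10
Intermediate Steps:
B(x) = 4 (B(x) = 4*1 = 4)
(-9 + B(-1))*(-2) = (-9 + 4)*(-2) = -5*(-2) = 10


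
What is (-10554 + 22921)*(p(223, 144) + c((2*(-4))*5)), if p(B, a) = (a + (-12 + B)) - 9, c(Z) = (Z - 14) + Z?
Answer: 3116484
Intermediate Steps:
c(Z) = -14 + 2*Z (c(Z) = (-14 + Z) + Z = -14 + 2*Z)
p(B, a) = -21 + B + a (p(B, a) = (-12 + B + a) - 9 = -21 + B + a)
(-10554 + 22921)*(p(223, 144) + c((2*(-4))*5)) = (-10554 + 22921)*((-21 + 223 + 144) + (-14 + 2*((2*(-4))*5))) = 12367*(346 + (-14 + 2*(-8*5))) = 12367*(346 + (-14 + 2*(-40))) = 12367*(346 + (-14 - 80)) = 12367*(346 - 94) = 12367*252 = 3116484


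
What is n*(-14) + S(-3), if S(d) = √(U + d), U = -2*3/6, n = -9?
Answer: 126 + 2*I ≈ 126.0 + 2.0*I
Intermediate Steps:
U = -1 (U = -6*⅙ = -1)
S(d) = √(-1 + d)
n*(-14) + S(-3) = -9*(-14) + √(-1 - 3) = 126 + √(-4) = 126 + 2*I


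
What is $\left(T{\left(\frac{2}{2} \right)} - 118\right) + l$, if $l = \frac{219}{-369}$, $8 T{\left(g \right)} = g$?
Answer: $- \frac{116573}{984} \approx -118.47$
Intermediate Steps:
$T{\left(g \right)} = \frac{g}{8}$
$l = - \frac{73}{123}$ ($l = 219 \left(- \frac{1}{369}\right) = - \frac{73}{123} \approx -0.5935$)
$\left(T{\left(\frac{2}{2} \right)} - 118\right) + l = \left(\frac{2 \cdot \frac{1}{2}}{8} - 118\right) - \frac{73}{123} = \left(\frac{2 \cdot \frac{1}{2}}{8} + \left(-118 + 0\right)\right) - \frac{73}{123} = \left(\frac{1}{8} \cdot 1 - 118\right) - \frac{73}{123} = \left(\frac{1}{8} - 118\right) - \frac{73}{123} = - \frac{943}{8} - \frac{73}{123} = - \frac{116573}{984}$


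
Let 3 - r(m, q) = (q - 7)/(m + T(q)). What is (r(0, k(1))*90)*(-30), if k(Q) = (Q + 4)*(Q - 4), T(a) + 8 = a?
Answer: -126900/23 ≈ -5517.4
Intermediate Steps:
T(a) = -8 + a
k(Q) = (-4 + Q)*(4 + Q) (k(Q) = (4 + Q)*(-4 + Q) = (-4 + Q)*(4 + Q))
r(m, q) = 3 - (-7 + q)/(-8 + m + q) (r(m, q) = 3 - (q - 7)/(m + (-8 + q)) = 3 - (-7 + q)/(-8 + m + q))
(r(0, k(1))*90)*(-30) = (((-17 + 2*(-16 + 1²) + 3*0)/(-8 + 0 + (-16 + 1²)))*90)*(-30) = (((-17 + 2*(-16 + 1) + 0)/(-8 + 0 + (-16 + 1)))*90)*(-30) = (((-17 + 2*(-15) + 0)/(-8 + 0 - 15))*90)*(-30) = (((-17 - 30 + 0)/(-23))*90)*(-30) = (-1/23*(-47)*90)*(-30) = ((47/23)*90)*(-30) = (4230/23)*(-30) = -126900/23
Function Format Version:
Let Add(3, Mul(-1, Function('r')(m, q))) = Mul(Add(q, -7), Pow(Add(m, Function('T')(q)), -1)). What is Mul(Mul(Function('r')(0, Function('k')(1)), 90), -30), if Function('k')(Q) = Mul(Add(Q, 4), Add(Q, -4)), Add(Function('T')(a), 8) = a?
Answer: Rational(-126900, 23) ≈ -5517.4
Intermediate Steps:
Function('T')(a) = Add(-8, a)
Function('k')(Q) = Mul(Add(-4, Q), Add(4, Q)) (Function('k')(Q) = Mul(Add(4, Q), Add(-4, Q)) = Mul(Add(-4, Q), Add(4, Q)))
Function('r')(m, q) = Add(3, Mul(-1, Pow(Add(-8, m, q), -1), Add(-7, q))) (Function('r')(m, q) = Add(3, Mul(-1, Mul(Add(q, -7), Pow(Add(m, Add(-8, q)), -1)))) = Add(3, Mul(-1, Mul(Add(-7, q), Pow(Add(-8, m, q), -1)))) = Add(3, Mul(-1, Mul(Pow(Add(-8, m, q), -1), Add(-7, q)))) = Add(3, Mul(-1, Pow(Add(-8, m, q), -1), Add(-7, q))))
Mul(Mul(Function('r')(0, Function('k')(1)), 90), -30) = Mul(Mul(Mul(Pow(Add(-8, 0, Add(-16, Pow(1, 2))), -1), Add(-17, Mul(2, Add(-16, Pow(1, 2))), Mul(3, 0))), 90), -30) = Mul(Mul(Mul(Pow(Add(-8, 0, Add(-16, 1)), -1), Add(-17, Mul(2, Add(-16, 1)), 0)), 90), -30) = Mul(Mul(Mul(Pow(Add(-8, 0, -15), -1), Add(-17, Mul(2, -15), 0)), 90), -30) = Mul(Mul(Mul(Pow(-23, -1), Add(-17, -30, 0)), 90), -30) = Mul(Mul(Mul(Rational(-1, 23), -47), 90), -30) = Mul(Mul(Rational(47, 23), 90), -30) = Mul(Rational(4230, 23), -30) = Rational(-126900, 23)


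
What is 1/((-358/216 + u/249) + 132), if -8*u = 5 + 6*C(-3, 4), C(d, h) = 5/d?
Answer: 17928/2336827 ≈ 0.0076719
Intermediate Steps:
u = 5/8 (u = -(5 + 6*(5/(-3)))/8 = -(5 + 6*(5*(-⅓)))/8 = -(5 + 6*(-5/3))/8 = -(5 - 10)/8 = -⅛*(-5) = 5/8 ≈ 0.62500)
1/((-358/216 + u/249) + 132) = 1/((-358/216 + (5/8)/249) + 132) = 1/((-358*1/216 + (5/8)*(1/249)) + 132) = 1/((-179/108 + 5/1992) + 132) = 1/(-29669/17928 + 132) = 1/(2336827/17928) = 17928/2336827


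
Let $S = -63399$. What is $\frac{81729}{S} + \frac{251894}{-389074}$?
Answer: $- \frac{1137344206}{587307203} \approx -1.9365$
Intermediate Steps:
$\frac{81729}{S} + \frac{251894}{-389074} = \frac{81729}{-63399} + \frac{251894}{-389074} = 81729 \left(- \frac{1}{63399}\right) + 251894 \left(- \frac{1}{389074}\right) = - \frac{27243}{21133} - \frac{125947}{194537} = - \frac{1137344206}{587307203}$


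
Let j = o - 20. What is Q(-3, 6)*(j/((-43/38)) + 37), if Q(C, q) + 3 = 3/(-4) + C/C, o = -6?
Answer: -28369/172 ≈ -164.94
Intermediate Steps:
Q(C, q) = -11/4 (Q(C, q) = -3 + (3/(-4) + C/C) = -3 + (3*(-1/4) + 1) = -3 + (-3/4 + 1) = -3 + 1/4 = -11/4)
j = -26 (j = -6 - 20 = -26)
Q(-3, 6)*(j/((-43/38)) + 37) = -11*(-26/((-43/38)) + 37)/4 = -11*(-26/((-43*1/38)) + 37)/4 = -11*(-26/(-43/38) + 37)/4 = -11*(-26*(-38/43) + 37)/4 = -11*(988/43 + 37)/4 = -11/4*2579/43 = -28369/172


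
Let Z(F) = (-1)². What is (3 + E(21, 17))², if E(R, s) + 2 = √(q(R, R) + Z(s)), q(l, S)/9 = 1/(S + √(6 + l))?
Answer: (1 + √(1 + 9/(21 + 3*√3)))² ≈ 4.6618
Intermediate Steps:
q(l, S) = 9/(S + √(6 + l))
Z(F) = 1
E(R, s) = -2 + √(1 + 9/(R + √(6 + R))) (E(R, s) = -2 + √(9/(R + √(6 + R)) + 1) = -2 + √(1 + 9/(R + √(6 + R))))
(3 + E(21, 17))² = (3 + (-2 + √((9 + 21 + √(6 + 21))/(21 + √(6 + 21)))))² = (3 + (-2 + √((9 + 21 + √27)/(21 + √27))))² = (3 + (-2 + √((9 + 21 + 3*√3)/(21 + 3*√3))))² = (3 + (-2 + √((30 + 3*√3)/(21 + 3*√3))))² = (3 + (-2 + √(30 + 3*√3)/√(21 + 3*√3)))² = (1 + √(30 + 3*√3)/√(21 + 3*√3))²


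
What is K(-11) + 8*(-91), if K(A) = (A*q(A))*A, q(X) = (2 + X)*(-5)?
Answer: 4717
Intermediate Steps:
q(X) = -10 - 5*X
K(A) = A**2*(-10 - 5*A) (K(A) = (A*(-10 - 5*A))*A = A**2*(-10 - 5*A))
K(-11) + 8*(-91) = 5*(-11)**2*(-2 - 1*(-11)) + 8*(-91) = 5*121*(-2 + 11) - 728 = 5*121*9 - 728 = 5445 - 728 = 4717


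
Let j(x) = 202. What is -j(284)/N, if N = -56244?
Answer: 101/28122 ≈ 0.0035915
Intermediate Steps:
-j(284)/N = -202/(-56244) = -202*(-1)/56244 = -1*(-101/28122) = 101/28122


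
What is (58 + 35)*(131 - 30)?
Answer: 9393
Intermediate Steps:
(58 + 35)*(131 - 30) = 93*101 = 9393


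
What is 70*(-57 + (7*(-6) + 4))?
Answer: -6650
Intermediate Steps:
70*(-57 + (7*(-6) + 4)) = 70*(-57 + (-42 + 4)) = 70*(-57 - 38) = 70*(-95) = -6650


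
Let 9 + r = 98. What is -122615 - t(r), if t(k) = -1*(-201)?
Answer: -122816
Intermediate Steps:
r = 89 (r = -9 + 98 = 89)
t(k) = 201
-122615 - t(r) = -122615 - 1*201 = -122615 - 201 = -122816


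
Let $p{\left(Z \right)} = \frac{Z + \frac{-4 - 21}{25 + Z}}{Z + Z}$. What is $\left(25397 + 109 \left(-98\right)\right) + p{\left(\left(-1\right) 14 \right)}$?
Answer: $\frac{4532399}{308} \approx 14716.0$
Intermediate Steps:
$p{\left(Z \right)} = \frac{Z - \frac{25}{25 + Z}}{2 Z}$
$\left(25397 + 109 \left(-98\right)\right) + p{\left(\left(-1\right) 14 \right)} = \left(25397 + 109 \left(-98\right)\right) + \frac{-25 + \left(\left(-1\right) 14\right)^{2} + 25 \left(\left(-1\right) 14\right)}{2 \left(\left(-1\right) 14\right) \left(25 - 14\right)} = \left(25397 - 10682\right) + \frac{-25 + \left(-14\right)^{2} + 25 \left(-14\right)}{2 \left(-14\right) \left(25 - 14\right)} = 14715 + \frac{1}{2} \left(- \frac{1}{14}\right) \frac{1}{11} \left(-25 + 196 - 350\right) = 14715 + \frac{1}{2} \left(- \frac{1}{14}\right) \frac{1}{11} \left(-179\right) = 14715 + \frac{179}{308} = \frac{4532399}{308}$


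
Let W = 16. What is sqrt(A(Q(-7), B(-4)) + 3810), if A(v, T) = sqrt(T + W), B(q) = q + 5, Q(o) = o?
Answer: sqrt(3810 + sqrt(17)) ≈ 61.759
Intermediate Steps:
B(q) = 5 + q
A(v, T) = sqrt(16 + T) (A(v, T) = sqrt(T + 16) = sqrt(16 + T))
sqrt(A(Q(-7), B(-4)) + 3810) = sqrt(sqrt(16 + (5 - 4)) + 3810) = sqrt(sqrt(16 + 1) + 3810) = sqrt(sqrt(17) + 3810) = sqrt(3810 + sqrt(17))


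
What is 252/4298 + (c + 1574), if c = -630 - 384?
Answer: 171938/307 ≈ 560.06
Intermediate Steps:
c = -1014
252/4298 + (c + 1574) = 252/4298 + (-1014 + 1574) = 252*(1/4298) + 560 = 18/307 + 560 = 171938/307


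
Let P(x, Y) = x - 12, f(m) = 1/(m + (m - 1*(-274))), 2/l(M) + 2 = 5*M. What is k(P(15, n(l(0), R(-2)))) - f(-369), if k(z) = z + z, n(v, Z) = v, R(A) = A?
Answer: 2785/464 ≈ 6.0022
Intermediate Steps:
l(M) = 2/(-2 + 5*M)
f(m) = 1/(274 + 2*m) (f(m) = 1/(m + (m + 274)) = 1/(m + (274 + m)) = 1/(274 + 2*m))
P(x, Y) = -12 + x
k(z) = 2*z
k(P(15, n(l(0), R(-2)))) - f(-369) = 2*(-12 + 15) - 1/(2*(137 - 369)) = 2*3 - 1/(2*(-232)) = 6 - (-1)/(2*232) = 6 - 1*(-1/464) = 6 + 1/464 = 2785/464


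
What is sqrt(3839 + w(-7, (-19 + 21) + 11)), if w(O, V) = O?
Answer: 2*sqrt(958) ≈ 61.903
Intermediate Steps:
sqrt(3839 + w(-7, (-19 + 21) + 11)) = sqrt(3839 - 7) = sqrt(3832) = 2*sqrt(958)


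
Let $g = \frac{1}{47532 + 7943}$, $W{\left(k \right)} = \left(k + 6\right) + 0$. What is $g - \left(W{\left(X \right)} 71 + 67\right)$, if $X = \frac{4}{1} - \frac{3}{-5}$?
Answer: $- \frac{45467309}{55475} \approx -819.6$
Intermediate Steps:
$X = \frac{23}{5}$ ($X = 4 \cdot 1 - - \frac{3}{5} = 4 + \frac{3}{5} = \frac{23}{5} \approx 4.6$)
$W{\left(k \right)} = 6 + k$ ($W{\left(k \right)} = \left(6 + k\right) + 0 = 6 + k$)
$g = \frac{1}{55475} \approx 1.8026 \cdot 10^{-5}$
$g - \left(W{\left(X \right)} 71 + 67\right) = \frac{1}{55475} - \left(\left(6 + \frac{23}{5}\right) 71 + 67\right) = \frac{1}{55475} - \left(\frac{53}{5} \cdot 71 + 67\right) = \frac{1}{55475} - \left(\frac{3763}{5} + 67\right) = \frac{1}{55475} - \frac{4098}{5} = - \frac{45467309}{55475}$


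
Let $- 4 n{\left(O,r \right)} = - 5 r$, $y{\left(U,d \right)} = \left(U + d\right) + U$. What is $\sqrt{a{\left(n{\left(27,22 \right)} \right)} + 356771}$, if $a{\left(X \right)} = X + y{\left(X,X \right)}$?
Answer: $\sqrt{356881} \approx 597.4$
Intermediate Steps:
$y{\left(U,d \right)} = d + 2 U$
$n{\left(O,r \right)} = \frac{5 r}{4}$ ($n{\left(O,r \right)} = - \frac{\left(-5\right) r}{4} = \frac{5 r}{4}$)
$a{\left(X \right)} = 4 X$ ($a{\left(X \right)} = X + \left(X + 2 X\right) = X + 3 X = 4 X$)
$\sqrt{a{\left(n{\left(27,22 \right)} \right)} + 356771} = \sqrt{4 \cdot \frac{5}{4} \cdot 22 + 356771} = \sqrt{4 \cdot \frac{55}{2} + 356771} = \sqrt{110 + 356771} = \sqrt{356881}$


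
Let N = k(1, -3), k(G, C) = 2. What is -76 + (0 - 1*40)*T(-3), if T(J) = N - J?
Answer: -276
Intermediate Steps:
N = 2
T(J) = 2 - J
-76 + (0 - 1*40)*T(-3) = -76 + (0 - 1*40)*(2 - 1*(-3)) = -76 + (0 - 40)*(2 + 3) = -76 - 40*5 = -76 - 200 = -276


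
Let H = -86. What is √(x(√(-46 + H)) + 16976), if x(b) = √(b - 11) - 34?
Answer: √(16942 + √(-11 + 2*I*√33)) ≈ 130.17 + 0.014*I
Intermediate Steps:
x(b) = -34 + √(-11 + b) (x(b) = √(-11 + b) - 34 = -34 + √(-11 + b))
√(x(√(-46 + H)) + 16976) = √((-34 + √(-11 + √(-46 - 86))) + 16976) = √((-34 + √(-11 + √(-132))) + 16976) = √((-34 + √(-11 + 2*I*√33)) + 16976) = √(16942 + √(-11 + 2*I*√33))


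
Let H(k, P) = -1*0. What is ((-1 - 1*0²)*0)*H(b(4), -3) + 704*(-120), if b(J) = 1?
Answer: -84480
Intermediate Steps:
H(k, P) = 0
((-1 - 1*0²)*0)*H(b(4), -3) + 704*(-120) = ((-1 - 1*0²)*0)*0 + 704*(-120) = ((-1 - 1*0)*0)*0 - 84480 = ((-1 + 0)*0)*0 - 84480 = -1*0*0 - 84480 = 0*0 - 84480 = 0 - 84480 = -84480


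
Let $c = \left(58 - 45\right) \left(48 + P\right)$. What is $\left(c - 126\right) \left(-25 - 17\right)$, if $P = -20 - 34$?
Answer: $8568$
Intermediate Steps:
$P = -54$ ($P = -20 - 34 = -54$)
$c = -78$ ($c = \left(58 - 45\right) \left(48 - 54\right) = 13 \left(-6\right) = -78$)
$\left(c - 126\right) \left(-25 - 17\right) = \left(-78 - 126\right) \left(-25 - 17\right) = - 204 \left(-25 - 17\right) = \left(-204\right) \left(-42\right) = 8568$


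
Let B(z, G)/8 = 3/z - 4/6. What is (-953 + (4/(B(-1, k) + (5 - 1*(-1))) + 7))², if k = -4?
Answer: 1096669456/1225 ≈ 8.9524e+5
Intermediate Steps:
B(z, G) = -16/3 + 24/z (B(z, G) = 8*(3/z - 4/6) = 8*(3/z - 4*⅙) = 8*(3/z - ⅔) = 8*(-⅔ + 3/z) = -16/3 + 24/z)
(-953 + (4/(B(-1, k) + (5 - 1*(-1))) + 7))² = (-953 + (4/((-16/3 + 24/(-1)) + (5 - 1*(-1))) + 7))² = (-953 + (4/((-16/3 + 24*(-1)) + (5 + 1)) + 7))² = (-953 + (4/((-16/3 - 24) + 6) + 7))² = (-953 + (4/(-88/3 + 6) + 7))² = (-953 + (4/(-70/3) + 7))² = (-953 + (-3/70*4 + 7))² = (-953 + (-6/35 + 7))² = (-953 + 239/35)² = (-33116/35)² = 1096669456/1225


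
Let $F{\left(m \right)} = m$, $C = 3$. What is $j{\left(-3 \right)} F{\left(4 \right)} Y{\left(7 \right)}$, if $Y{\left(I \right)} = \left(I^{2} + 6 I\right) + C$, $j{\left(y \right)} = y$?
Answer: $-1128$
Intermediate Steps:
$Y{\left(I \right)} = 3 + I^{2} + 6 I$ ($Y{\left(I \right)} = \left(I^{2} + 6 I\right) + 3 = 3 + I^{2} + 6 I$)
$j{\left(-3 \right)} F{\left(4 \right)} Y{\left(7 \right)} = \left(-3\right) 4 \left(3 + 7^{2} + 6 \cdot 7\right) = - 12 \left(3 + 49 + 42\right) = \left(-12\right) 94 = -1128$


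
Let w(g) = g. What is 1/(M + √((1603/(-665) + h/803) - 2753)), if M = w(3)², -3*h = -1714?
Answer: 2059695/648963901 - I*√144276290070330/648963901 ≈ 0.0031738 - 0.018509*I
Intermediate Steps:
h = 1714/3 (h = -⅓*(-1714) = 1714/3 ≈ 571.33)
M = 9 (M = 3² = 9)
1/(M + √((1603/(-665) + h/803) - 2753)) = 1/(9 + √((1603/(-665) + (1714/3)/803) - 2753)) = 1/(9 + √((1603*(-1/665) + (1714/3)*(1/803)) - 2753)) = 1/(9 + √((-229/95 + 1714/2409) - 2753)) = 1/(9 + √(-388831/228855 - 2753)) = 1/(9 + √(-630426646/228855)) = 1/(9 + I*√144276290070330/228855)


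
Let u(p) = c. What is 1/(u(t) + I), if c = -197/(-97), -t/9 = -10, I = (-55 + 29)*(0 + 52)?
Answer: -97/130947 ≈ -0.00074076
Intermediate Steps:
I = -1352 (I = -26*52 = -1352)
t = 90 (t = -9*(-10) = 90)
c = 197/97 (c = -197*(-1/97) = 197/97 ≈ 2.0309)
u(p) = 197/97
1/(u(t) + I) = 1/(197/97 - 1352) = 1/(-130947/97) = -97/130947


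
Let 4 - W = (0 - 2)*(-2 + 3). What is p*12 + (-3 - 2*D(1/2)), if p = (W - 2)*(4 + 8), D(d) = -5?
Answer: 583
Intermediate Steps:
W = 6 (W = 4 - (0 - 2)*(-2 + 3) = 4 - (-2) = 4 - 1*(-2) = 4 + 2 = 6)
p = 48 (p = (6 - 2)*(4 + 8) = 4*12 = 48)
p*12 + (-3 - 2*D(1/2)) = 48*12 + (-3 - 2*(-5)) = 576 + (-3 + 10) = 576 + 7 = 583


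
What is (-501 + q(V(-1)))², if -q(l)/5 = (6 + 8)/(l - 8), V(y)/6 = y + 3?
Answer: 1075369/4 ≈ 2.6884e+5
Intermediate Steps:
V(y) = 18 + 6*y (V(y) = 6*(y + 3) = 6*(3 + y) = 18 + 6*y)
q(l) = -70/(-8 + l) (q(l) = -5*(6 + 8)/(l - 8) = -70/(-8 + l))
(-501 + q(V(-1)))² = (-501 - 70/(-8 + (18 + 6*(-1))))² = (-501 - 70/(-8 + (18 - 6)))² = (-501 - 70/(-8 + 12))² = (-501 - 70/4)² = (-501 - 70*¼)² = (-501 - 35/2)² = (-1037/2)² = 1075369/4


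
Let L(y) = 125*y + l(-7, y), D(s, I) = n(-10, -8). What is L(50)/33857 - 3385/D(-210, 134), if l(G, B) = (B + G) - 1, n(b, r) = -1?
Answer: 114612237/33857 ≈ 3385.2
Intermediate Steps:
l(G, B) = -1 + B + G
D(s, I) = -1
L(y) = -8 + 126*y (L(y) = 125*y + (-1 + y - 7) = 125*y + (-8 + y) = -8 + 126*y)
L(50)/33857 - 3385/D(-210, 134) = (-8 + 126*50)/33857 - 3385/(-1) = (-8 + 6300)*(1/33857) - 3385*(-1) = 6292*(1/33857) + 3385 = 6292/33857 + 3385 = 114612237/33857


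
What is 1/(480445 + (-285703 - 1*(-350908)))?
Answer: 1/545650 ≈ 1.8327e-6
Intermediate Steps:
1/(480445 + (-285703 - 1*(-350908))) = 1/(480445 + (-285703 + 350908)) = 1/(480445 + 65205) = 1/545650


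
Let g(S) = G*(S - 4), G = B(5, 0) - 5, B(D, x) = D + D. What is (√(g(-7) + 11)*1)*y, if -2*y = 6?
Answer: -6*I*√11 ≈ -19.9*I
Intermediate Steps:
y = -3 (y = -½*6 = -3)
B(D, x) = 2*D
G = 5 (G = 2*5 - 5 = 10 - 5 = 5)
g(S) = -20 + 5*S (g(S) = 5*(S - 4) = 5*(-4 + S) = -20 + 5*S)
(√(g(-7) + 11)*1)*y = (√((-20 + 5*(-7)) + 11)*1)*(-3) = (√((-20 - 35) + 11)*1)*(-3) = (√(-55 + 11)*1)*(-3) = (√(-44)*1)*(-3) = ((2*I*√11)*1)*(-3) = (2*I*√11)*(-3) = -6*I*√11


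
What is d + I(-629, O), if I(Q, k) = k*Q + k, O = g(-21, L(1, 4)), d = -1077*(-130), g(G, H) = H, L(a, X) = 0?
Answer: 140010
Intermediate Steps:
d = 140010
O = 0
I(Q, k) = k + Q*k (I(Q, k) = Q*k + k = k + Q*k)
d + I(-629, O) = 140010 + 0*(1 - 629) = 140010 + 0*(-628) = 140010 + 0 = 140010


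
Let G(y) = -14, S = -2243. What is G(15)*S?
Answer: 31402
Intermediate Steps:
G(15)*S = -14*(-2243) = 31402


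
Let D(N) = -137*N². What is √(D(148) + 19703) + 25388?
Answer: 25388 + I*√2981145 ≈ 25388.0 + 1726.6*I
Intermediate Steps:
√(D(148) + 19703) + 25388 = √(-137*148² + 19703) + 25388 = √(-137*21904 + 19703) + 25388 = √(-3000848 + 19703) + 25388 = √(-2981145) + 25388 = I*√2981145 + 25388 = 25388 + I*√2981145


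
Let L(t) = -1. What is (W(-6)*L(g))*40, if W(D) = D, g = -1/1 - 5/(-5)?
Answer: 240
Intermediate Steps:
g = 0 (g = -1*1 - 5*(-⅕) = -1 + 1 = 0)
(W(-6)*L(g))*40 = -6*(-1)*40 = 6*40 = 240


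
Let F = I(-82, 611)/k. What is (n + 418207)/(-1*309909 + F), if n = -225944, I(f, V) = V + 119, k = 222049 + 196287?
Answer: -40215267184/64823045347 ≈ -0.62039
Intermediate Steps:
k = 418336
I(f, V) = 119 + V
F = 365/209168 (F = (119 + 611)/418336 = 730*(1/418336) = 365/209168 ≈ 0.0017450)
(n + 418207)/(-1*309909 + F) = (-225944 + 418207)/(-1*309909 + 365/209168) = 192263/(-309909 + 365/209168) = 192263/(-64823045347/209168) = 192263*(-209168/64823045347) = -40215267184/64823045347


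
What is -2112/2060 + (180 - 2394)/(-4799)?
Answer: -1393662/2471485 ≈ -0.56390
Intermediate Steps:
-2112/2060 + (180 - 2394)/(-4799) = -2112*1/2060 - 2214*(-1/4799) = -528/515 + 2214/4799 = -1393662/2471485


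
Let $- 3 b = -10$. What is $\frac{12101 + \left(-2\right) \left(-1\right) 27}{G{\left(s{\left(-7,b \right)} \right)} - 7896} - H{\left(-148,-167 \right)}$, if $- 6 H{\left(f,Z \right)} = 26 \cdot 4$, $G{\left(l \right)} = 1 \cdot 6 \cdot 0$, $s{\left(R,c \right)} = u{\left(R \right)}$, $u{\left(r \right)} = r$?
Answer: $\frac{124709}{7896} \approx 15.794$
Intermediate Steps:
$b = \frac{10}{3}$ ($b = \left(- \frac{1}{3}\right) \left(-10\right) = \frac{10}{3} \approx 3.3333$)
$s{\left(R,c \right)} = R$
$G{\left(l \right)} = 0$ ($G{\left(l \right)} = 6 \cdot 0 = 0$)
$H{\left(f,Z \right)} = - \frac{52}{3}$ ($H{\left(f,Z \right)} = - \frac{26 \cdot 4}{6} = \left(- \frac{1}{6}\right) 104 = - \frac{52}{3}$)
$\frac{12101 + \left(-2\right) \left(-1\right) 27}{G{\left(s{\left(-7,b \right)} \right)} - 7896} - H{\left(-148,-167 \right)} = \frac{12101 + \left(-2\right) \left(-1\right) 27}{0 - 7896} - - \frac{52}{3} = \frac{12101 + 2 \cdot 27}{-7896} + \frac{52}{3} = \left(12101 + 54\right) \left(- \frac{1}{7896}\right) + \frac{52}{3} = 12155 \left(- \frac{1}{7896}\right) + \frac{52}{3} = - \frac{12155}{7896} + \frac{52}{3} = \frac{124709}{7896}$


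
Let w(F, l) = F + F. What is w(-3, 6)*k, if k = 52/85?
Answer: -312/85 ≈ -3.6706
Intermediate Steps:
k = 52/85 (k = 52*(1/85) = 52/85 ≈ 0.61176)
w(F, l) = 2*F
w(-3, 6)*k = (2*(-3))*(52/85) = -6*52/85 = -312/85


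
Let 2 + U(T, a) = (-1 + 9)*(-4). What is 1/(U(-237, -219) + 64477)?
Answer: 1/64443 ≈ 1.5518e-5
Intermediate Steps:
U(T, a) = -34 (U(T, a) = -2 + (-1 + 9)*(-4) = -2 + 8*(-4) = -2 - 32 = -34)
1/(U(-237, -219) + 64477) = 1/(-34 + 64477) = 1/64443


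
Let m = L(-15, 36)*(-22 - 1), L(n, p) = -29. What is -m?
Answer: -667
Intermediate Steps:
m = 667 (m = -29*(-22 - 1) = -29*(-23) = 667)
-m = -1*667 = -667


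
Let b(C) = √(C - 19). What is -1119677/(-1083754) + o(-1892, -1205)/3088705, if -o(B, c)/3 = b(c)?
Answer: 1119677/1083754 - 18*I*√34/3088705 ≈ 1.0331 - 3.3981e-5*I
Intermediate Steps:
b(C) = √(-19 + C)
o(B, c) = -3*√(-19 + c)
-1119677/(-1083754) + o(-1892, -1205)/3088705 = -1119677/(-1083754) - 3*√(-19 - 1205)/3088705 = -1119677*(-1/1083754) - 18*I*√34*(1/3088705) = 1119677/1083754 - 18*I*√34*(1/3088705) = 1119677/1083754 - 18*I*√34/3088705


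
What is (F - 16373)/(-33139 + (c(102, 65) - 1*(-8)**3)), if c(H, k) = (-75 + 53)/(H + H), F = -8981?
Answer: 2586108/3327965 ≈ 0.77708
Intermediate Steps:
c(H, k) = -11/H (c(H, k) = -22*1/(2*H) = -11/H)
(F - 16373)/(-33139 + (c(102, 65) - 1*(-8)**3)) = (-8981 - 16373)/(-33139 + (-11/102 - 1*(-8)**3)) = -25354/(-33139 + (-11*1/102 - 1*(-512))) = -25354/(-33139 + (-11/102 + 512)) = -25354/(-33139 + 52213/102) = -25354/(-3327965/102) = -25354*(-102/3327965) = 2586108/3327965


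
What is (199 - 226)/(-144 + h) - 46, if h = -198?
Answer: -1745/38 ≈ -45.921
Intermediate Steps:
(199 - 226)/(-144 + h) - 46 = (199 - 226)/(-144 - 198) - 46 = -27/(-342) - 46 = -27*(-1/342) - 46 = 3/38 - 46 = -1745/38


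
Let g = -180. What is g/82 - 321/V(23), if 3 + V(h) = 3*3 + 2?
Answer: -13881/328 ≈ -42.320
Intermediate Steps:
V(h) = 8 (V(h) = -3 + (3*3 + 2) = -3 + (9 + 2) = -3 + 11 = 8)
g/82 - 321/V(23) = -180/82 - 321/8 = -180*1/82 - 321*⅛ = -90/41 - 321/8 = -13881/328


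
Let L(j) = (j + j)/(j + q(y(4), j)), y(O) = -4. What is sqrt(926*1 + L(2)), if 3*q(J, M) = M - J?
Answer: 3*sqrt(103) ≈ 30.447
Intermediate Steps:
q(J, M) = -J/3 + M/3 (q(J, M) = (M - J)/3 = -J/3 + M/3)
L(j) = 2*j/(4/3 + 4*j/3) (L(j) = (j + j)/(j + (-1/3*(-4) + j/3)) = (2*j)/(j + (4/3 + j/3)) = (2*j)/(4/3 + 4*j/3) = 2*j/(4/3 + 4*j/3))
sqrt(926*1 + L(2)) = sqrt(926*1 + (3/2)*2/(1 + 2)) = sqrt(926 + (3/2)*2/3) = sqrt(926 + (3/2)*2*(1/3)) = sqrt(926 + 1) = sqrt(927) = 3*sqrt(103)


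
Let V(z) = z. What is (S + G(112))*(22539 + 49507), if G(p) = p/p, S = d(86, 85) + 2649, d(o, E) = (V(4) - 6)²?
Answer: 191210084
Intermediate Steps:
d(o, E) = 4 (d(o, E) = (4 - 6)² = (-2)² = 4)
S = 2653 (S = 4 + 2649 = 2653)
G(p) = 1
(S + G(112))*(22539 + 49507) = (2653 + 1)*(22539 + 49507) = 2654*72046 = 191210084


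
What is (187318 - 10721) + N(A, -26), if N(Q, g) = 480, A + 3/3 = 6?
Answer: 177077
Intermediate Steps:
A = 5 (A = -1 + 6 = 5)
(187318 - 10721) + N(A, -26) = (187318 - 10721) + 480 = 176597 + 480 = 177077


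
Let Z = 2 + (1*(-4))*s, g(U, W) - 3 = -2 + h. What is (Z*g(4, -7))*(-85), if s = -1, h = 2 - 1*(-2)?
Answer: -2550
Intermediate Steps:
h = 4 (h = 2 + 2 = 4)
g(U, W) = 5 (g(U, W) = 3 + (-2 + 4) = 3 + 2 = 5)
Z = 6 (Z = 2 + (1*(-4))*(-1) = 2 - 4*(-1) = 2 + 4 = 6)
(Z*g(4, -7))*(-85) = (6*5)*(-85) = 30*(-85) = -2550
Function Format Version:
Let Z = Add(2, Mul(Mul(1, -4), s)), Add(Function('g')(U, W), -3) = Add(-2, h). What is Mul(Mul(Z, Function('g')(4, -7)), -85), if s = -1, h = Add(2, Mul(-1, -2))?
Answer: -2550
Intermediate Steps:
h = 4 (h = Add(2, 2) = 4)
Function('g')(U, W) = 5 (Function('g')(U, W) = Add(3, Add(-2, 4)) = Add(3, 2) = 5)
Z = 6 (Z = Add(2, Mul(Mul(1, -4), -1)) = Add(2, Mul(-4, -1)) = Add(2, 4) = 6)
Mul(Mul(Z, Function('g')(4, -7)), -85) = Mul(Mul(6, 5), -85) = Mul(30, -85) = -2550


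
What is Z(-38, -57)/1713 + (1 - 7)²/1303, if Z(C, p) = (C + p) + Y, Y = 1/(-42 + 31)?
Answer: -684590/24552429 ≈ -0.027883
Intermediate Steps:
Y = -1/11 (Y = 1/(-11) = -1/11 ≈ -0.090909)
Z(C, p) = -1/11 + C + p (Z(C, p) = (C + p) - 1/11 = -1/11 + C + p)
Z(-38, -57)/1713 + (1 - 7)²/1303 = (-1/11 - 38 - 57)/1713 + (1 - 7)²/1303 = -1046/11*1/1713 + (-6)²*(1/1303) = -1046/18843 + 36*(1/1303) = -1046/18843 + 36/1303 = -684590/24552429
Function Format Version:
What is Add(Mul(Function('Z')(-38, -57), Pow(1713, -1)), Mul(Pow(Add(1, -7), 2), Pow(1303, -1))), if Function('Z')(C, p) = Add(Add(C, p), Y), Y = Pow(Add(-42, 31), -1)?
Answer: Rational(-684590, 24552429) ≈ -0.027883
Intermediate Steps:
Y = Rational(-1, 11) (Y = Pow(-11, -1) = Rational(-1, 11) ≈ -0.090909)
Function('Z')(C, p) = Add(Rational(-1, 11), C, p) (Function('Z')(C, p) = Add(Add(C, p), Rational(-1, 11)) = Add(Rational(-1, 11), C, p))
Add(Mul(Function('Z')(-38, -57), Pow(1713, -1)), Mul(Pow(Add(1, -7), 2), Pow(1303, -1))) = Add(Mul(Add(Rational(-1, 11), -38, -57), Pow(1713, -1)), Mul(Pow(Add(1, -7), 2), Pow(1303, -1))) = Add(Mul(Rational(-1046, 11), Rational(1, 1713)), Mul(Pow(-6, 2), Rational(1, 1303))) = Add(Rational(-1046, 18843), Mul(36, Rational(1, 1303))) = Add(Rational(-1046, 18843), Rational(36, 1303)) = Rational(-684590, 24552429)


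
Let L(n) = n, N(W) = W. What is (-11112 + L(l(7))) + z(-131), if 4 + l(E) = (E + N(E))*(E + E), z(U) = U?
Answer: -11051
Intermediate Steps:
l(E) = -4 + 4*E**2 (l(E) = -4 + (E + E)*(E + E) = -4 + (2*E)*(2*E) = -4 + 4*E**2)
(-11112 + L(l(7))) + z(-131) = (-11112 + (-4 + 4*7**2)) - 131 = (-11112 + (-4 + 4*49)) - 131 = (-11112 + (-4 + 196)) - 131 = (-11112 + 192) - 131 = -10920 - 131 = -11051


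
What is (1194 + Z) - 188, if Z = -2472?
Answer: -1466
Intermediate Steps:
(1194 + Z) - 188 = (1194 - 2472) - 188 = -1278 - 188 = -1466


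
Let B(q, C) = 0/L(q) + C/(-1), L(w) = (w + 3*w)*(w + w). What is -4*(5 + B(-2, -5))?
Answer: -40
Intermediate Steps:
L(w) = 8*w² (L(w) = (4*w)*(2*w) = 8*w²)
B(q, C) = -C (B(q, C) = 0/((8*q²)) + C/(-1) = 0*(1/(8*q²)) + C*(-1) = 0 - C = -C)
-4*(5 + B(-2, -5)) = -4*(5 - 1*(-5)) = -4*(5 + 5) = -4*10 = -40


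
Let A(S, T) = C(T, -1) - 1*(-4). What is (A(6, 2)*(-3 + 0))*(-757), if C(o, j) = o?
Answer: 13626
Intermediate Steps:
A(S, T) = 4 + T (A(S, T) = T - 1*(-4) = T + 4 = 4 + T)
(A(6, 2)*(-3 + 0))*(-757) = ((4 + 2)*(-3 + 0))*(-757) = (6*(-3))*(-757) = -18*(-757) = 13626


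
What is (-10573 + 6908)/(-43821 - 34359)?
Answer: 733/15636 ≈ 0.046879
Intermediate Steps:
(-10573 + 6908)/(-43821 - 34359) = -3665/(-78180) = -3665*(-1/78180) = 733/15636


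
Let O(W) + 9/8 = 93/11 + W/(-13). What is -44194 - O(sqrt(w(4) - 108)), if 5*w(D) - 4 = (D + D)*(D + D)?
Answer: -3889717/88 + 2*I*sqrt(590)/65 ≈ -44201.0 + 0.74738*I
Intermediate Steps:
w(D) = 4/5 + 4*D**2/5 (w(D) = 4/5 + ((D + D)*(D + D))/5 = 4/5 + ((2*D)*(2*D))/5 = 4/5 + (4*D**2)/5 = 4/5 + 4*D**2/5)
O(W) = 645/88 - W/13 (O(W) = -9/8 + (93/11 + W/(-13)) = -9/8 + (93*(1/11) + W*(-1/13)) = -9/8 + (93/11 - W/13) = 645/88 - W/13)
-44194 - O(sqrt(w(4) - 108)) = -44194 - (645/88 - sqrt((4/5 + (4/5)*4**2) - 108)/13) = -44194 - (645/88 - sqrt((4/5 + (4/5)*16) - 108)/13) = -44194 - (645/88 - sqrt((4/5 + 64/5) - 108)/13) = -44194 - (645/88 - sqrt(68/5 - 108)/13) = -44194 - (645/88 - 2*I*sqrt(590)/65) = -44194 + (-645/88 + 2*I*sqrt(590)/65) = -3889717/88 + 2*I*sqrt(590)/65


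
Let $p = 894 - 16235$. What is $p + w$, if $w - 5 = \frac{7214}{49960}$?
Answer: $- \frac{383089673}{24980} \approx -15336.0$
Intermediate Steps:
$p = -15341$ ($p = 894 - 16235 = -15341$)
$w = \frac{128507}{24980}$ ($w = 5 + \frac{7214}{49960} = 5 + 7214 \cdot \frac{1}{49960} = 5 + \frac{3607}{24980} = \frac{128507}{24980} \approx 5.1444$)
$p + w = -15341 + \frac{128507}{24980} = - \frac{383089673}{24980}$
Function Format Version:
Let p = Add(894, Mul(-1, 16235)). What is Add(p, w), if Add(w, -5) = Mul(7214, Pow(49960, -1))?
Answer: Rational(-383089673, 24980) ≈ -15336.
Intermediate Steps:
p = -15341 (p = Add(894, -16235) = -15341)
w = Rational(128507, 24980) (w = Add(5, Mul(7214, Pow(49960, -1))) = Add(5, Mul(7214, Rational(1, 49960))) = Add(5, Rational(3607, 24980)) = Rational(128507, 24980) ≈ 5.1444)
Add(p, w) = Add(-15341, Rational(128507, 24980)) = Rational(-383089673, 24980)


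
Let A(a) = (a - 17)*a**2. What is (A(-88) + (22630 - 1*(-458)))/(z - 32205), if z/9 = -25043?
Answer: 32918/10733 ≈ 3.0670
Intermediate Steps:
z = -225387 (z = 9*(-25043) = -225387)
A(a) = a**2*(-17 + a) (A(a) = (-17 + a)*a**2 = a**2*(-17 + a))
(A(-88) + (22630 - 1*(-458)))/(z - 32205) = ((-88)**2*(-17 - 88) + (22630 - 1*(-458)))/(-225387 - 32205) = (7744*(-105) + (22630 + 458))/(-257592) = (-813120 + 23088)*(-1/257592) = -790032*(-1/257592) = 32918/10733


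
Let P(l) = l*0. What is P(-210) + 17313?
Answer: 17313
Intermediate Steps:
P(l) = 0
P(-210) + 17313 = 0 + 17313 = 17313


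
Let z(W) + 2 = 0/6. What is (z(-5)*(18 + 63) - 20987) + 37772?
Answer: 16623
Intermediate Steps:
z(W) = -2 (z(W) = -2 + 0/6 = -2 + 0*(⅙) = -2 + 0 = -2)
(z(-5)*(18 + 63) - 20987) + 37772 = (-2*(18 + 63) - 20987) + 37772 = (-2*81 - 20987) + 37772 = (-162 - 20987) + 37772 = -21149 + 37772 = 16623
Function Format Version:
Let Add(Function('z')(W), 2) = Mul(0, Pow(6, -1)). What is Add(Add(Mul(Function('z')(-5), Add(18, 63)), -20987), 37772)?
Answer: 16623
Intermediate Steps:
Function('z')(W) = -2 (Function('z')(W) = Add(-2, Mul(0, Pow(6, -1))) = Add(-2, Mul(0, Rational(1, 6))) = Add(-2, 0) = -2)
Add(Add(Mul(Function('z')(-5), Add(18, 63)), -20987), 37772) = Add(Add(Mul(-2, Add(18, 63)), -20987), 37772) = Add(Add(Mul(-2, 81), -20987), 37772) = Add(Add(-162, -20987), 37772) = Add(-21149, 37772) = 16623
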